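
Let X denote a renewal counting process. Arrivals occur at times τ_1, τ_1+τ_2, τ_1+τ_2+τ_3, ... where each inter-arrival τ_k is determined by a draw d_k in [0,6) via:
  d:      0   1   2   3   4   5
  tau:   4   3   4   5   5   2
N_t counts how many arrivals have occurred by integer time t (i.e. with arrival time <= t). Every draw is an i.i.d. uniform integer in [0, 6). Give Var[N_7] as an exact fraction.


Inter-arrival values over d=0..5: [4, 3, 4, 5, 5, 2]
Each d has probability 1/6, so the pmf of τ is: f(2) = 1/6, f(3) = 1/6, f(4) = 1/3, f(5) = 1/3
Let p_n(j) = P(N_n = j), with p_0 = [1]. Condition on τ_1: p_n(0) = P(τ > n), and for j >= 1, p_n(j) = Σ_{k<=n} f(k)·p_{n−k}(j−1)
p_1 = [1]  (j = 0)
p_2 = [5/6, 1/6]  (j = 0..1)
p_3 = [2/3, 1/3]  (j = 0..1)
p_4 = [1/3, 23/36, 1/36]  (j = 0..2)
p_5 = [0, 11/12, 1/12]  (j = 0..2)
p_6 = [0, 7/9, 47/216, 1/216]  (j = 0..3)
p_7 = [0, 5/9, 23/54, 1/54]  (j = 0..3)
E[N_7] = Σ j·p_7(j) = 79/54;  E[N_7²] = Σ j²·p_7(j) = 131/54
Var[N_7] = 131/54 − (79/54)² = 833/2916

833/2916


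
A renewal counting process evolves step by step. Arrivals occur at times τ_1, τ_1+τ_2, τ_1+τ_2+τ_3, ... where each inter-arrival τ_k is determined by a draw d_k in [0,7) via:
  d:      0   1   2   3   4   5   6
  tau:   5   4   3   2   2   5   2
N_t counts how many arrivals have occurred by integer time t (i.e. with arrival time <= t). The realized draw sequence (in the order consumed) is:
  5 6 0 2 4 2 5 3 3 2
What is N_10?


2

draw d_1=5: τ_1=5, arrival time A_1=5
draw d_2=6: τ_2=2, arrival time A_2=7
draw d_3=0: τ_3=5, arrival time A_3=12
draw d_4=2: τ_4=3, arrival time A_4=15
draw d_5=4: τ_5=2, arrival time A_5=17
draw d_6=2: τ_6=3, arrival time A_6=20
draw d_7=5: τ_7=5, arrival time A_7=25
draw d_8=3: τ_8=2, arrival time A_8=27
draw d_9=3: τ_9=2, arrival time A_9=29
draw d_10=2: τ_10=3, arrival time A_10=32
N_t over t=0..10: 0:0 1:0 2:0 3:0 4:0 5:1 6:1 7:2 8:2 9:2 10:2


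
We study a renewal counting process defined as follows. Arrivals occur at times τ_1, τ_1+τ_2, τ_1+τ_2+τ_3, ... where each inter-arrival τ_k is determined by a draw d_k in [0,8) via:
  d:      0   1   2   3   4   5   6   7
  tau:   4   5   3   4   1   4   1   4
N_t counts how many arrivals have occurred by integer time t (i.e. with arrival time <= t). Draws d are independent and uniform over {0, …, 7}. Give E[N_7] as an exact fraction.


Inter-arrival values over d=0..7: [4, 5, 3, 4, 1, 4, 1, 4]
Each d has probability 1/8, so the pmf of τ is: f(1) = 1/4, f(3) = 1/8, f(4) = 1/2, f(5) = 1/8
Renewal equation for m(n) = E[N_n]: condition on τ_1 = k (if k <= n, one arrival plus a fresh copy on the remaining n−k steps): m(n) = F(n) + Σ_{k<=n} f(k)·m(n−k), where F(n) = P(τ <= n) and m(0) = 0
m(1) = F(1) = 1/4
m(2) = F(2) + f(1)·m(1) = 1/4 + 1/4·1/4 = 5/16
m(3) = F(3) + f(1)·m(2) = 3/8 + 1/4·5/16 = 29/64
m(4) = F(4) + f(1)·m(3) + f(3)·m(1) = 7/8 + 1/4·29/64 + 1/8·1/4 = 261/256
m(5) = F(5) + f(1)·m(4) + f(3)·m(2) + f(4)·m(1) = 1 + 1/4·261/256 + 1/8·5/16 + 1/2·1/4 = 1453/1024
m(6) = F(6) + f(1)·m(5) + f(3)·m(3) + f(4)·m(2) + f(5)·m(1) = 1 + 1/4·1453/1024 + 1/8·29/64 + 1/2·5/16 + 1/8·1/4 = 6549/4096
m(7) = F(7) + f(1)·m(6) + f(3)·m(4) + f(4)·m(3) + f(5)·m(2) = 1 + 1/4·6549/4096 + 1/8·261/256 + 1/2·29/64 + 1/8·5/16 = 29373/16384
E[N_7] = m(7) = 29373/16384

29373/16384


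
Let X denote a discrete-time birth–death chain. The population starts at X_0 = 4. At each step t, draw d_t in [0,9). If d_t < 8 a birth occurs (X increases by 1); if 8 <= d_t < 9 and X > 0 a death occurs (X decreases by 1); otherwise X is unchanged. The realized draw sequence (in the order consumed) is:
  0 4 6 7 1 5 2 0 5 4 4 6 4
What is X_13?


t=0: X=4, d=0 → birth, X_1=5
t=1: X=5, d=4 → birth, X_2=6
t=2: X=6, d=6 → birth, X_3=7
t=3: X=7, d=7 → birth, X_4=8
t=4: X=8, d=1 → birth, X_5=9
t=5: X=9, d=5 → birth, X_6=10
t=6: X=10, d=2 → birth, X_7=11
t=7: X=11, d=0 → birth, X_8=12
t=8: X=12, d=5 → birth, X_9=13
t=9: X=13, d=4 → birth, X_10=14
t=10: X=14, d=4 → birth, X_11=15
t=11: X=15, d=6 → birth, X_12=16
t=12: X=16, d=4 → birth, X_13=17

17


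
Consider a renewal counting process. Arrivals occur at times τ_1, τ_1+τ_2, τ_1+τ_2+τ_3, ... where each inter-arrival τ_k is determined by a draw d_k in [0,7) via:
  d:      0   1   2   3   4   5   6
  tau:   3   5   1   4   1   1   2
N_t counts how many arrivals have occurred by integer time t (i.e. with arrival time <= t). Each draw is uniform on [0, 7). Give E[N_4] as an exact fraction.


3595/2401

Inter-arrival values over d=0..6: [3, 5, 1, 4, 1, 1, 2]
Each d has probability 1/7, so the pmf of τ is: f(1) = 3/7, f(2) = 1/7, f(3) = 1/7, f(4) = 1/7, f(5) = 1/7
Renewal equation for m(n) = E[N_n]: condition on τ_1 = k (if k <= n, one arrival plus a fresh copy on the remaining n−k steps): m(n) = F(n) + Σ_{k<=n} f(k)·m(n−k), where F(n) = P(τ <= n) and m(0) = 0
m(1) = F(1) = 3/7
m(2) = F(2) + f(1)·m(1) = 4/7 + 3/7·3/7 = 37/49
m(3) = F(3) + f(1)·m(2) + f(2)·m(1) = 5/7 + 3/7·37/49 + 1/7·3/7 = 377/343
m(4) = F(4) + f(1)·m(3) + f(2)·m(2) + f(3)·m(1) = 6/7 + 3/7·377/343 + 1/7·37/49 + 1/7·3/7 = 3595/2401
E[N_4] = m(4) = 3595/2401


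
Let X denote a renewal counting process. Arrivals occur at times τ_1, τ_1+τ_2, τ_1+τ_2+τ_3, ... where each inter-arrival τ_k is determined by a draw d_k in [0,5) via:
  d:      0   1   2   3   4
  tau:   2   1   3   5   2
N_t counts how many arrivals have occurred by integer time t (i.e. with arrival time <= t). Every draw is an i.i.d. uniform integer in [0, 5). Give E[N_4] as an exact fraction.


Inter-arrival values over d=0..4: [2, 1, 3, 5, 2]
Each d has probability 1/5, so the pmf of τ is: f(1) = 1/5, f(2) = 2/5, f(3) = 1/5, f(5) = 1/5
Renewal equation for m(n) = E[N_n]: condition on τ_1 = k (if k <= n, one arrival plus a fresh copy on the remaining n−k steps): m(n) = F(n) + Σ_{k<=n} f(k)·m(n−k), where F(n) = P(τ <= n) and m(0) = 0
m(1) = F(1) = 1/5
m(2) = F(2) + f(1)·m(1) = 3/5 + 1/5·1/5 = 16/25
m(3) = F(3) + f(1)·m(2) + f(2)·m(1) = 4/5 + 1/5·16/25 + 2/5·1/5 = 126/125
m(4) = F(4) + f(1)·m(3) + f(2)·m(2) + f(3)·m(1) = 4/5 + 1/5·126/125 + 2/5·16/25 + 1/5·1/5 = 811/625
E[N_4] = m(4) = 811/625

811/625


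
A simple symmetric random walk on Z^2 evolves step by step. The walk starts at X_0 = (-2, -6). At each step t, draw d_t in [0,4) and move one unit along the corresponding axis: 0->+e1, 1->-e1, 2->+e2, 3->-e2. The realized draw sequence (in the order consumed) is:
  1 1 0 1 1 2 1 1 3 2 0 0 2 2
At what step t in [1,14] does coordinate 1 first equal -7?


t=0: X=(-2, -6), d=1 → -e1, X_1=(-3, -6)
t=1: X=(-3, -6), d=1 → -e1, X_2=(-4, -6)
t=2: X=(-4, -6), d=0 → +e1, X_3=(-3, -6)
t=3: X=(-3, -6), d=1 → -e1, X_4=(-4, -6)
t=4: X=(-4, -6), d=1 → -e1, X_5=(-5, -6)
t=5: X=(-5, -6), d=2 → +e2, X_6=(-5, -5)
t=6: X=(-5, -5), d=1 → -e1, X_7=(-6, -5)
t=7: X=(-6, -5), d=1 → -e1, X_8=(-7, -5)
t=8: X=(-7, -5), d=3 → -e2, X_9=(-7, -6)
t=9: X=(-7, -6), d=2 → +e2, X_10=(-7, -5)
t=10: X=(-7, -5), d=0 → +e1, X_11=(-6, -5)
t=11: X=(-6, -5), d=0 → +e1, X_12=(-5, -5)
t=12: X=(-5, -5), d=2 → +e2, X_13=(-5, -4)
t=13: X=(-5, -4), d=2 → +e2, X_14=(-5, -3)

8


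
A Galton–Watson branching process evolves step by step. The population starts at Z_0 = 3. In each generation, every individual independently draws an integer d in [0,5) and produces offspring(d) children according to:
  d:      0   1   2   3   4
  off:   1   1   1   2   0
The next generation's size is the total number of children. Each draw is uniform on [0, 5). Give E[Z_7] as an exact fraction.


Outcome values over d=0..4: [1, 1, 1, 2, 0]
Σy = 5, Σy² = 7, M = 5
μ = 5/5 = 1,  σ² = 7/5 − (1)² = 2/5
E[Z_0] = 3
E[Z_1] = 1·E[Z_0] = 3
E[Z_2] = 1·E[Z_1] = 3
E[Z_3] = 1·E[Z_2] = 3
E[Z_4] = 1·E[Z_3] = 3
E[Z_5] = 1·E[Z_4] = 3
E[Z_6] = 1·E[Z_5] = 3
E[Z_7] = 1·E[Z_6] = 3

3


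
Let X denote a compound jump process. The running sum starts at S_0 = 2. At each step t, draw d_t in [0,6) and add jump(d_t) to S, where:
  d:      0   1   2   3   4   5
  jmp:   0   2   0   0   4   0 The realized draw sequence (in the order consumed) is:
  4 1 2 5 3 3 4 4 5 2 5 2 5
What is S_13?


t=0: S=2, d=4, jump=4, S_1=6
t=1: S=6, d=1, jump=2, S_2=8
t=2: S=8, d=2, jump=0, S_3=8
t=3: S=8, d=5, jump=0, S_4=8
t=4: S=8, d=3, jump=0, S_5=8
t=5: S=8, d=3, jump=0, S_6=8
t=6: S=8, d=4, jump=4, S_7=12
t=7: S=12, d=4, jump=4, S_8=16
t=8: S=16, d=5, jump=0, S_9=16
t=9: S=16, d=2, jump=0, S_10=16
t=10: S=16, d=5, jump=0, S_11=16
t=11: S=16, d=2, jump=0, S_12=16
t=12: S=16, d=5, jump=0, S_13=16

16


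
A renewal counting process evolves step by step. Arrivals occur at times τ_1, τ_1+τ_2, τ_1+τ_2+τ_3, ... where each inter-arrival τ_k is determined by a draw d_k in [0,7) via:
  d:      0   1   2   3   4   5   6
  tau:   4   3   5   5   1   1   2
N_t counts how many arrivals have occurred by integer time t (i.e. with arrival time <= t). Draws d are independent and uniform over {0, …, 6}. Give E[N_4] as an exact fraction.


Inter-arrival values over d=0..6: [4, 3, 5, 5, 1, 1, 2]
Each d has probability 1/7, so the pmf of τ is: f(1) = 2/7, f(2) = 1/7, f(3) = 1/7, f(4) = 1/7, f(5) = 2/7
Renewal equation for m(n) = E[N_n]: condition on τ_1 = k (if k <= n, one arrival plus a fresh copy on the remaining n−k steps): m(n) = F(n) + Σ_{k<=n} f(k)·m(n−k), where F(n) = P(τ <= n) and m(0) = 0
m(1) = F(1) = 2/7
m(2) = F(2) + f(1)·m(1) = 3/7 + 2/7·2/7 = 25/49
m(3) = F(3) + f(1)·m(2) + f(2)·m(1) = 4/7 + 2/7·25/49 + 1/7·2/7 = 260/343
m(4) = F(4) + f(1)·m(3) + f(2)·m(2) + f(3)·m(1) = 5/7 + 2/7·260/343 + 1/7·25/49 + 1/7·2/7 = 2508/2401
E[N_4] = m(4) = 2508/2401

2508/2401


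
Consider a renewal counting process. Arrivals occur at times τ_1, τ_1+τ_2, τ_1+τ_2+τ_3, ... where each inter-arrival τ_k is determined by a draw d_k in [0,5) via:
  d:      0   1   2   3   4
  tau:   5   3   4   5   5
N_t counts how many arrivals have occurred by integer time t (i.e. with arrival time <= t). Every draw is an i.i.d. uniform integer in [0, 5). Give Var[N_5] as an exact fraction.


0

Inter-arrival values over d=0..4: [5, 3, 4, 5, 5]
Each d has probability 1/5, so the pmf of τ is: f(3) = 1/5, f(4) = 1/5, f(5) = 3/5
Let p_n(j) = P(N_n = j), with p_0 = [1]. Condition on τ_1: p_n(0) = P(τ > n), and for j >= 1, p_n(j) = Σ_{k<=n} f(k)·p_{n−k}(j−1)
p_1 = [1]  (j = 0)
p_2 = [1]  (j = 0)
p_3 = [4/5, 1/5]  (j = 0..1)
p_4 = [3/5, 2/5]  (j = 0..1)
p_5 = [0, 1]  (j = 0..1)
E[N_5] = Σ j·p_5(j) = 1;  E[N_5²] = Σ j²·p_5(j) = 1
Var[N_5] = 1 − (1)² = 0


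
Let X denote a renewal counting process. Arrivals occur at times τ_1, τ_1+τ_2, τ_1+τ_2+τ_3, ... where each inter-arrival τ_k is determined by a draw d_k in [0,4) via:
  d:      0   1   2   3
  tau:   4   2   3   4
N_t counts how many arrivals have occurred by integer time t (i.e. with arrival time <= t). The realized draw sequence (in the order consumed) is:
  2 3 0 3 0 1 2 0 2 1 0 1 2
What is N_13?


3

draw d_1=2: τ_1=3, arrival time A_1=3
draw d_2=3: τ_2=4, arrival time A_2=7
draw d_3=0: τ_3=4, arrival time A_3=11
draw d_4=3: τ_4=4, arrival time A_4=15
draw d_5=0: τ_5=4, arrival time A_5=19
draw d_6=1: τ_6=2, arrival time A_6=21
draw d_7=2: τ_7=3, arrival time A_7=24
draw d_8=0: τ_8=4, arrival time A_8=28
draw d_9=2: τ_9=3, arrival time A_9=31
draw d_10=1: τ_10=2, arrival time A_10=33
draw d_11=0: τ_11=4, arrival time A_11=37
draw d_12=1: τ_12=2, arrival time A_12=39
draw d_13=2: τ_13=3, arrival time A_13=42
N_t over t=0..13: 0:0 1:0 2:0 3:1 4:1 5:1 6:1 7:2 8:2 9:2 10:2 11:3 12:3 13:3


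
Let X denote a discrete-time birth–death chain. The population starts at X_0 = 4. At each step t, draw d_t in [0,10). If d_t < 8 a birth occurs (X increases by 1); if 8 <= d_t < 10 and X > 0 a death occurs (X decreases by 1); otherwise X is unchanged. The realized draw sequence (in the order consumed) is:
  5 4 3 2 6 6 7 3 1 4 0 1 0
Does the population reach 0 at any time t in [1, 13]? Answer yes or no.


no

t=0: X=4, d=5 → birth, X_1=5
t=1: X=5, d=4 → birth, X_2=6
t=2: X=6, d=3 → birth, X_3=7
t=3: X=7, d=2 → birth, X_4=8
t=4: X=8, d=6 → birth, X_5=9
t=5: X=9, d=6 → birth, X_6=10
t=6: X=10, d=7 → birth, X_7=11
t=7: X=11, d=3 → birth, X_8=12
t=8: X=12, d=1 → birth, X_9=13
t=9: X=13, d=4 → birth, X_10=14
t=10: X=14, d=0 → birth, X_11=15
t=11: X=15, d=1 → birth, X_12=16
t=12: X=16, d=0 → birth, X_13=17


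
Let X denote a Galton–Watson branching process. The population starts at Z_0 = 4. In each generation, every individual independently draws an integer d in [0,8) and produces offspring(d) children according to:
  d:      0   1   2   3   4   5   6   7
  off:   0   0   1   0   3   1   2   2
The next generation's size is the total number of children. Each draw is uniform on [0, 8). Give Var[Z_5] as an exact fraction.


Outcome values over d=0..7: [0, 0, 1, 0, 3, 1, 2, 2]
Σy = 9, Σy² = 19, M = 8
μ = 9/8 = 9/8,  σ² = 19/8 − (9/8)² = 71/64
V_0 = 0, E_0 = 4
V_1 = 71/64·E_0 + (9/8)²·V_0 = 71/16;  E_1 = 9/2
V_2 = 71/64·E_1 + (9/8)²·V_1 = 10863/1024;  E_2 = 81/16
V_3 = 71/64·E_2 + (9/8)²·V_2 = 1247967/65536;  E_3 = 729/128
V_4 = 71/64·E_3 + (9/8)²·V_3 = 127585935/4194304;  E_4 = 6561/1024
V_5 = 71/64·E_4 + (9/8)²·V_4 = 12242504511/268435456;  E_5 = 59049/8192

12242504511/268435456


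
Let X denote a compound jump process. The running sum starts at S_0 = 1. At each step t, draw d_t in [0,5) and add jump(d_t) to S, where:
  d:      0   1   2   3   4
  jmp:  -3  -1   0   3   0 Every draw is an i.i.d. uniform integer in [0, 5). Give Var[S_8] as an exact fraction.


Outcome values over d=0..4: [-3, -1, 0, 3, 0]
Σy = -1, Σy² = 19, M = 5
μ = -1/5 = -1/5,  σ² = 19/5 − (-1/5)² = 94/25
Independent increments: Var[S_8] = 8·σ² = 8·(94/25) = 752/25

752/25


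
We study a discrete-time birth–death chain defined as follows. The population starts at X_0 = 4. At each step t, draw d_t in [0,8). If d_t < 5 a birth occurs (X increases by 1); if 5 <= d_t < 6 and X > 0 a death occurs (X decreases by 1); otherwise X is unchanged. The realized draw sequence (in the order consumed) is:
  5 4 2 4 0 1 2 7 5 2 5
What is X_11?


t=0: X=4, d=5 → death, X_1=3
t=1: X=3, d=4 → birth, X_2=4
t=2: X=4, d=2 → birth, X_3=5
t=3: X=5, d=4 → birth, X_4=6
t=4: X=6, d=0 → birth, X_5=7
t=5: X=7, d=1 → birth, X_6=8
t=6: X=8, d=2 → birth, X_7=9
t=7: X=9, d=7 → hold, X_8=9
t=8: X=9, d=5 → death, X_9=8
t=9: X=8, d=2 → birth, X_10=9
t=10: X=9, d=5 → death, X_11=8

8


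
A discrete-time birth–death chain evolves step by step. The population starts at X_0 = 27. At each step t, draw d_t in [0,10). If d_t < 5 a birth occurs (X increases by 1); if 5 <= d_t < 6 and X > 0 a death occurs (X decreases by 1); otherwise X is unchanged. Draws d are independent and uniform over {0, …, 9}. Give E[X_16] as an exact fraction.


167/5

X can drop by at most 1 per step and X_0 = 27 > T = 16, so X_t >= 27 − t >= 11 > 0 for every t <= 16: the floor at 0 (the 'and X > 0' condition) never binds. Hence X_16 = X_0 + Σ_{t<16} Y_t with i.i.d. increments Y_t = y(d_t) ∈ {+1, −1, 0}.
Outcome values over d=0..9: [1, 1, 1, 1, 1, -1, 0, 0, 0, 0]
Σy = 4, Σy² = 6, M = 10
μ = 4/10 = 2/5,  σ² = 6/10 − (2/5)² = 11/25
E[X_16] = 27 + 16·(2/5) = 167/5


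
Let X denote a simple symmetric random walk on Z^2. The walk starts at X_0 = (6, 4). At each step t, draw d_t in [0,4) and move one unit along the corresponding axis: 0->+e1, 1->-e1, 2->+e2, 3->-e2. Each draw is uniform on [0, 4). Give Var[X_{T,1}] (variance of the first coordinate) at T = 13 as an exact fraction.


13/2

Outcome values over d=0..3: [1, -1, 0, 0]
Σy = 0, Σy² = 2, M = 4
μ = 0/4 = 0,  σ² = 2/4 − (0)² = 1/2
Independent increments: Var[X_13] = 13·σ² = 13·(1/2) = 13/2


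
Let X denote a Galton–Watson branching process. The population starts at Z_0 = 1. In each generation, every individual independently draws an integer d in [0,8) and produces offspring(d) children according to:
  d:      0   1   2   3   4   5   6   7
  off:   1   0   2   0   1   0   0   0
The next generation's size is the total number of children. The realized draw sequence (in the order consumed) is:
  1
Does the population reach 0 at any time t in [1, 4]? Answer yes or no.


yes

gen 0: Z_0=1, draws=[1], offspring=[0], Z_1=0
gen 1: Z_1=0, draws=[], offspring=[], Z_2=0
gen 2: Z_2=0, draws=[], offspring=[], Z_3=0
gen 3: Z_3=0, draws=[], offspring=[], Z_4=0


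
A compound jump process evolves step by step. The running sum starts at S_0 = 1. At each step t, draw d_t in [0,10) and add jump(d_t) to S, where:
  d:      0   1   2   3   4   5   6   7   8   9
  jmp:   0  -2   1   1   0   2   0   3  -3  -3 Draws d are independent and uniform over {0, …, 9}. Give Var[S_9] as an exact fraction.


Outcome values over d=0..9: [0, -2, 1, 1, 0, 2, 0, 3, -3, -3]
Σy = -1, Σy² = 37, M = 10
μ = -1/10 = -1/10,  σ² = 37/10 − (-1/10)² = 369/100
Independent increments: Var[S_9] = 9·σ² = 9·(369/100) = 3321/100

3321/100


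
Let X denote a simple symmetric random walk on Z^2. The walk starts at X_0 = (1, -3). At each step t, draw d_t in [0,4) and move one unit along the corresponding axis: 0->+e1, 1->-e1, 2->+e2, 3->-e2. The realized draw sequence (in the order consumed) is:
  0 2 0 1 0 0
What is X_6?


(4, -2)

t=0: X=(1, -3), d=0 → +e1, X_1=(2, -3)
t=1: X=(2, -3), d=2 → +e2, X_2=(2, -2)
t=2: X=(2, -2), d=0 → +e1, X_3=(3, -2)
t=3: X=(3, -2), d=1 → -e1, X_4=(2, -2)
t=4: X=(2, -2), d=0 → +e1, X_5=(3, -2)
t=5: X=(3, -2), d=0 → +e1, X_6=(4, -2)


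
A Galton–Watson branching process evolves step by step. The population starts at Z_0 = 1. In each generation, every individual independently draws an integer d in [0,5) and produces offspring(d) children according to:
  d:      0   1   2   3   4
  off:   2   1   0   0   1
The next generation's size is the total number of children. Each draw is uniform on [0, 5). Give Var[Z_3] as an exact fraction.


Outcome values over d=0..4: [2, 1, 0, 0, 1]
Σy = 4, Σy² = 6, M = 5
μ = 4/5 = 4/5,  σ² = 6/5 − (4/5)² = 14/25
V_0 = 0, E_0 = 1
V_1 = 14/25·E_0 + (4/5)²·V_0 = 14/25;  E_1 = 4/5
V_2 = 14/25·E_1 + (4/5)²·V_1 = 504/625;  E_2 = 16/25
V_3 = 14/25·E_2 + (4/5)²·V_2 = 13664/15625;  E_3 = 64/125

13664/15625


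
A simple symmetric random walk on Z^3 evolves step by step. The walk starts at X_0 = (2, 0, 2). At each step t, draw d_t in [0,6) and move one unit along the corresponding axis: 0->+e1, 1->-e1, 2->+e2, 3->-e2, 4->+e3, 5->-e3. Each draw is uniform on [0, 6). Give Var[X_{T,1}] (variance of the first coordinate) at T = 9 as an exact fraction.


3

Outcome values over d=0..5: [1, -1, 0, 0, 0, 0]
Σy = 0, Σy² = 2, M = 6
μ = 0/6 = 0,  σ² = 2/6 − (0)² = 1/3
Independent increments: Var[X_9] = 9·σ² = 9·(1/3) = 3


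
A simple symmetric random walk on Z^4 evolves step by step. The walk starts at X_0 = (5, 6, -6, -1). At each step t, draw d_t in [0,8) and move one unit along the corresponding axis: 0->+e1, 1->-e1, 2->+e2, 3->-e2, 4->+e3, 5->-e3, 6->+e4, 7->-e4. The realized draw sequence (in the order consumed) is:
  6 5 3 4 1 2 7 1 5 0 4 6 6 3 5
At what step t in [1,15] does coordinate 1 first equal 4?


t=0: X=(5, 6, -6, -1), d=6 → +e4, X_1=(5, 6, -6, 0)
t=1: X=(5, 6, -6, 0), d=5 → -e3, X_2=(5, 6, -7, 0)
t=2: X=(5, 6, -7, 0), d=3 → -e2, X_3=(5, 5, -7, 0)
t=3: X=(5, 5, -7, 0), d=4 → +e3, X_4=(5, 5, -6, 0)
t=4: X=(5, 5, -6, 0), d=1 → -e1, X_5=(4, 5, -6, 0)
t=5: X=(4, 5, -6, 0), d=2 → +e2, X_6=(4, 6, -6, 0)
t=6: X=(4, 6, -6, 0), d=7 → -e4, X_7=(4, 6, -6, -1)
t=7: X=(4, 6, -6, -1), d=1 → -e1, X_8=(3, 6, -6, -1)
t=8: X=(3, 6, -6, -1), d=5 → -e3, X_9=(3, 6, -7, -1)
t=9: X=(3, 6, -7, -1), d=0 → +e1, X_10=(4, 6, -7, -1)
t=10: X=(4, 6, -7, -1), d=4 → +e3, X_11=(4, 6, -6, -1)
t=11: X=(4, 6, -6, -1), d=6 → +e4, X_12=(4, 6, -6, 0)
t=12: X=(4, 6, -6, 0), d=6 → +e4, X_13=(4, 6, -6, 1)
t=13: X=(4, 6, -6, 1), d=3 → -e2, X_14=(4, 5, -6, 1)
t=14: X=(4, 5, -6, 1), d=5 → -e3, X_15=(4, 5, -7, 1)

5


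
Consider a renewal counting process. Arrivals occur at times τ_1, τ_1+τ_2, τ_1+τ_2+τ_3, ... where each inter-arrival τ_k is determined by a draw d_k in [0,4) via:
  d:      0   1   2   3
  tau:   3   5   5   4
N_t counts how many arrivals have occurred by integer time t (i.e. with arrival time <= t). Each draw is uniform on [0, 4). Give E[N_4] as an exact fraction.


1/2

Inter-arrival values over d=0..3: [3, 5, 5, 4]
Each d has probability 1/4, so the pmf of τ is: f(3) = 1/4, f(4) = 1/4, f(5) = 1/2
Renewal equation for m(n) = E[N_n]: condition on τ_1 = k (if k <= n, one arrival plus a fresh copy on the remaining n−k steps): m(n) = F(n) + Σ_{k<=n} f(k)·m(n−k), where F(n) = P(τ <= n) and m(0) = 0
m(1) = F(1) = 0
m(2) = F(2) = 0
m(3) = F(3) = 1/4
m(4) = F(4) = 1/2
E[N_4] = m(4) = 1/2


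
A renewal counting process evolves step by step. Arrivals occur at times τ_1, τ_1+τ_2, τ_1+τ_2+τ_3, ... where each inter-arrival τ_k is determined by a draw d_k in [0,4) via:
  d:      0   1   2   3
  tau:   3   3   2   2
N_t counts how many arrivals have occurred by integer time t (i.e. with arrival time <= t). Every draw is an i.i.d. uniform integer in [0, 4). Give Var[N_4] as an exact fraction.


Inter-arrival values over d=0..3: [3, 3, 2, 2]
Each d has probability 1/4, so the pmf of τ is: f(2) = 1/2, f(3) = 1/2
Let p_n(j) = P(N_n = j), with p_0 = [1]. Condition on τ_1: p_n(0) = P(τ > n), and for j >= 1, p_n(j) = Σ_{k<=n} f(k)·p_{n−k}(j−1)
p_1 = [1]  (j = 0)
p_2 = [1/2, 1/2]  (j = 0..1)
p_3 = [0, 1]  (j = 0..1)
p_4 = [0, 3/4, 1/4]  (j = 0..2)
E[N_4] = Σ j·p_4(j) = 5/4;  E[N_4²] = Σ j²·p_4(j) = 7/4
Var[N_4] = 7/4 − (5/4)² = 3/16

3/16


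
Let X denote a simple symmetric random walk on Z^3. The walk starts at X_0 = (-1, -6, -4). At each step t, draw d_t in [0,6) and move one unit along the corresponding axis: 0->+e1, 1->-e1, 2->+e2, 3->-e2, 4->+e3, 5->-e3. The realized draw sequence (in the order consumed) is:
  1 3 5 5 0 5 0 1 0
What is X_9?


(0, -7, -7)

t=0: X=(-1, -6, -4), d=1 → -e1, X_1=(-2, -6, -4)
t=1: X=(-2, -6, -4), d=3 → -e2, X_2=(-2, -7, -4)
t=2: X=(-2, -7, -4), d=5 → -e3, X_3=(-2, -7, -5)
t=3: X=(-2, -7, -5), d=5 → -e3, X_4=(-2, -7, -6)
t=4: X=(-2, -7, -6), d=0 → +e1, X_5=(-1, -7, -6)
t=5: X=(-1, -7, -6), d=5 → -e3, X_6=(-1, -7, -7)
t=6: X=(-1, -7, -7), d=0 → +e1, X_7=(0, -7, -7)
t=7: X=(0, -7, -7), d=1 → -e1, X_8=(-1, -7, -7)
t=8: X=(-1, -7, -7), d=0 → +e1, X_9=(0, -7, -7)


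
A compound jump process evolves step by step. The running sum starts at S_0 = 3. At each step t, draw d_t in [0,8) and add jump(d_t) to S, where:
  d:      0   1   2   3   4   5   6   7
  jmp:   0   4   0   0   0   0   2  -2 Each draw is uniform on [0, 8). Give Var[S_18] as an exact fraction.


Outcome values over d=0..7: [0, 4, 0, 0, 0, 0, 2, -2]
Σy = 4, Σy² = 24, M = 8
μ = 4/8 = 1/2,  σ² = 24/8 − (1/2)² = 11/4
Independent increments: Var[S_18] = 18·σ² = 18·(11/4) = 99/2

99/2


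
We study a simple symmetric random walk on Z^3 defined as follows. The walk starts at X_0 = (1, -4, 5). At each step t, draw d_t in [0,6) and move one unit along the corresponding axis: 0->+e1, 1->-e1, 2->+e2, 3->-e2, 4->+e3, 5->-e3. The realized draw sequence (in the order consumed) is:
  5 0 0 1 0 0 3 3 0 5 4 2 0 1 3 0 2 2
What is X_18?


t=0: X=(1, -4, 5), d=5 → -e3, X_1=(1, -4, 4)
t=1: X=(1, -4, 4), d=0 → +e1, X_2=(2, -4, 4)
t=2: X=(2, -4, 4), d=0 → +e1, X_3=(3, -4, 4)
t=3: X=(3, -4, 4), d=1 → -e1, X_4=(2, -4, 4)
t=4: X=(2, -4, 4), d=0 → +e1, X_5=(3, -4, 4)
t=5: X=(3, -4, 4), d=0 → +e1, X_6=(4, -4, 4)
t=6: X=(4, -4, 4), d=3 → -e2, X_7=(4, -5, 4)
t=7: X=(4, -5, 4), d=3 → -e2, X_8=(4, -6, 4)
t=8: X=(4, -6, 4), d=0 → +e1, X_9=(5, -6, 4)
t=9: X=(5, -6, 4), d=5 → -e3, X_10=(5, -6, 3)
t=10: X=(5, -6, 3), d=4 → +e3, X_11=(5, -6, 4)
t=11: X=(5, -6, 4), d=2 → +e2, X_12=(5, -5, 4)
t=12: X=(5, -5, 4), d=0 → +e1, X_13=(6, -5, 4)
t=13: X=(6, -5, 4), d=1 → -e1, X_14=(5, -5, 4)
t=14: X=(5, -5, 4), d=3 → -e2, X_15=(5, -6, 4)
t=15: X=(5, -6, 4), d=0 → +e1, X_16=(6, -6, 4)
t=16: X=(6, -6, 4), d=2 → +e2, X_17=(6, -5, 4)
t=17: X=(6, -5, 4), d=2 → +e2, X_18=(6, -4, 4)

(6, -4, 4)


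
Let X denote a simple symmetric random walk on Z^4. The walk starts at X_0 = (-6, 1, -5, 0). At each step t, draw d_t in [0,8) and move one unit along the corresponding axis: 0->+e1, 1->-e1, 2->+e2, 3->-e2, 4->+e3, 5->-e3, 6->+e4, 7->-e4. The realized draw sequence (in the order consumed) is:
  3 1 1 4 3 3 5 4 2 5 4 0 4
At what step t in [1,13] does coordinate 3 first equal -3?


t=0: X=(-6, 1, -5, 0), d=3 → -e2, X_1=(-6, 0, -5, 0)
t=1: X=(-6, 0, -5, 0), d=1 → -e1, X_2=(-7, 0, -5, 0)
t=2: X=(-7, 0, -5, 0), d=1 → -e1, X_3=(-8, 0, -5, 0)
t=3: X=(-8, 0, -5, 0), d=4 → +e3, X_4=(-8, 0, -4, 0)
t=4: X=(-8, 0, -4, 0), d=3 → -e2, X_5=(-8, -1, -4, 0)
t=5: X=(-8, -1, -4, 0), d=3 → -e2, X_6=(-8, -2, -4, 0)
t=6: X=(-8, -2, -4, 0), d=5 → -e3, X_7=(-8, -2, -5, 0)
t=7: X=(-8, -2, -5, 0), d=4 → +e3, X_8=(-8, -2, -4, 0)
t=8: X=(-8, -2, -4, 0), d=2 → +e2, X_9=(-8, -1, -4, 0)
t=9: X=(-8, -1, -4, 0), d=5 → -e3, X_10=(-8, -1, -5, 0)
t=10: X=(-8, -1, -5, 0), d=4 → +e3, X_11=(-8, -1, -4, 0)
t=11: X=(-8, -1, -4, 0), d=0 → +e1, X_12=(-7, -1, -4, 0)
t=12: X=(-7, -1, -4, 0), d=4 → +e3, X_13=(-7, -1, -3, 0)

13


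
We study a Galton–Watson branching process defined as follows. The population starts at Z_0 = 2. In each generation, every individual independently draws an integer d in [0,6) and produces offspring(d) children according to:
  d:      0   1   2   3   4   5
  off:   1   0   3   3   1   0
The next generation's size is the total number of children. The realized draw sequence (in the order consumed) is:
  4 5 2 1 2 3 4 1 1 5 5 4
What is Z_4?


gen 0: Z_0=2, draws=[4, 5], offspring=[1, 0], Z_1=1
gen 1: Z_1=1, draws=[2], offspring=[3], Z_2=3
gen 2: Z_2=3, draws=[1, 2, 3], offspring=[0, 3, 3], Z_3=6
gen 3: Z_3=6, draws=[4, 1, 1, 5, 5, 4], offspring=[1, 0, 0, 0, 0, 1], Z_4=2

2


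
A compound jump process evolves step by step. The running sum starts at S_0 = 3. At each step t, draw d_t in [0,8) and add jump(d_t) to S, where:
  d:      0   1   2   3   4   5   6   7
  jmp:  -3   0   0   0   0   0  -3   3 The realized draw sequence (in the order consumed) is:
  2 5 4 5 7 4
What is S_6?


6

t=0: S=3, d=2, jump=0, S_1=3
t=1: S=3, d=5, jump=0, S_2=3
t=2: S=3, d=4, jump=0, S_3=3
t=3: S=3, d=5, jump=0, S_4=3
t=4: S=3, d=7, jump=3, S_5=6
t=5: S=6, d=4, jump=0, S_6=6


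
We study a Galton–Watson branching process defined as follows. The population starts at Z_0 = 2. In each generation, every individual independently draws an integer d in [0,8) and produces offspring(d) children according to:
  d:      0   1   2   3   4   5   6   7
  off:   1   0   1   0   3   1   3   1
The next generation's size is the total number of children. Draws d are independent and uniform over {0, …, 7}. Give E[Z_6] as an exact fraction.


Outcome values over d=0..7: [1, 0, 1, 0, 3, 1, 3, 1]
Σy = 10, Σy² = 22, M = 8
μ = 10/8 = 5/4,  σ² = 22/8 − (5/4)² = 19/16
E[Z_0] = 2
E[Z_1] = 5/4·E[Z_0] = 5/2
E[Z_2] = 5/4·E[Z_1] = 25/8
E[Z_3] = 5/4·E[Z_2] = 125/32
E[Z_4] = 5/4·E[Z_3] = 625/128
E[Z_5] = 5/4·E[Z_4] = 3125/512
E[Z_6] = 5/4·E[Z_5] = 15625/2048

15625/2048


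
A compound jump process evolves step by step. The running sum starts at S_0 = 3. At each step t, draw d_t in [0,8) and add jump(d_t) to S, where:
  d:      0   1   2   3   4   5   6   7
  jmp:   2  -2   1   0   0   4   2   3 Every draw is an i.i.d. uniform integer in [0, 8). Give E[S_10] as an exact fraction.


31/2

Outcome values over d=0..7: [2, -2, 1, 0, 0, 4, 2, 3]
Σy = 10, Σy² = 38, M = 8
μ = 10/8 = 5/4,  σ² = 38/8 − (5/4)² = 51/16
E[S_10] = 3 + 10·(5/4) = 31/2


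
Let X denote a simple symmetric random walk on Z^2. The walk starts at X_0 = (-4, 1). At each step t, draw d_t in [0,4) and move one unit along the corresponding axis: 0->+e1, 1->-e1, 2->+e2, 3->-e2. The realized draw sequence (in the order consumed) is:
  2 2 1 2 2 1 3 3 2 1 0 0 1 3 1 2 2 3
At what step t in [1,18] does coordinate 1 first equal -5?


3

t=0: X=(-4, 1), d=2 → +e2, X_1=(-4, 2)
t=1: X=(-4, 2), d=2 → +e2, X_2=(-4, 3)
t=2: X=(-4, 3), d=1 → -e1, X_3=(-5, 3)
t=3: X=(-5, 3), d=2 → +e2, X_4=(-5, 4)
t=4: X=(-5, 4), d=2 → +e2, X_5=(-5, 5)
t=5: X=(-5, 5), d=1 → -e1, X_6=(-6, 5)
t=6: X=(-6, 5), d=3 → -e2, X_7=(-6, 4)
t=7: X=(-6, 4), d=3 → -e2, X_8=(-6, 3)
t=8: X=(-6, 3), d=2 → +e2, X_9=(-6, 4)
t=9: X=(-6, 4), d=1 → -e1, X_10=(-7, 4)
t=10: X=(-7, 4), d=0 → +e1, X_11=(-6, 4)
t=11: X=(-6, 4), d=0 → +e1, X_12=(-5, 4)
t=12: X=(-5, 4), d=1 → -e1, X_13=(-6, 4)
t=13: X=(-6, 4), d=3 → -e2, X_14=(-6, 3)
t=14: X=(-6, 3), d=1 → -e1, X_15=(-7, 3)
t=15: X=(-7, 3), d=2 → +e2, X_16=(-7, 4)
t=16: X=(-7, 4), d=2 → +e2, X_17=(-7, 5)
t=17: X=(-7, 5), d=3 → -e2, X_18=(-7, 4)


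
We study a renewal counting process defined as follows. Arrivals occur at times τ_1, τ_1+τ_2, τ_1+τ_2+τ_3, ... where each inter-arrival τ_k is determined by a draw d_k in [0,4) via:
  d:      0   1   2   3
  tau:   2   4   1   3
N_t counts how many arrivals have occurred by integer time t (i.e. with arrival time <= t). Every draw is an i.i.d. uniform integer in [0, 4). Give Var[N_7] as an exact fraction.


196467735/268435456

Inter-arrival values over d=0..3: [2, 4, 1, 3]
Each d has probability 1/4, so the pmf of τ is: f(1) = 1/4, f(2) = 1/4, f(3) = 1/4, f(4) = 1/4
Let p_n(j) = P(N_n = j), with p_0 = [1]. Condition on τ_1: p_n(0) = P(τ > n), and for j >= 1, p_n(j) = Σ_{k<=n} f(k)·p_{n−k}(j−1)
p_1 = [3/4, 1/4]  (j = 0..1)
p_2 = [1/2, 7/16, 1/16]  (j = 0..2)
p_3 = [1/4, 9/16, 11/64, 1/64]  (j = 0..3)
p_4 = [0, 5/8, 5/16, 15/256, 1/256]  (j = 0..4)
p_5 = [0, 3/8, 15/32, 35/256, 19/1024, 1/1024]  (j = 0..5)
p_6 = [0, 3/16, 1/2, 65/256, 27/512, 23/4096, 1/4096]  (j = 0..6)
p_7 = [0, 1/16, 7/16, 93/256, 119/1024, 77/4096, 27/16384, 1/16384]  (j = 0..7)
E[N_7] = Σ j·p_7(j) = 42541/16384;  E[N_7²] = Σ j²·p_7(j) = 122449/16384
Var[N_7] = 122449/16384 − (42541/16384)² = 196467735/268435456


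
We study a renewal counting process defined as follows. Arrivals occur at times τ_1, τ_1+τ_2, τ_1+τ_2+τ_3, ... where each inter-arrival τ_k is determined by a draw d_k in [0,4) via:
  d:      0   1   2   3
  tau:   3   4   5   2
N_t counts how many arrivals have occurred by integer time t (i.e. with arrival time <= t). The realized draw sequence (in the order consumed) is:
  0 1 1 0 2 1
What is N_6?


draw d_1=0: τ_1=3, arrival time A_1=3
draw d_2=1: τ_2=4, arrival time A_2=7
draw d_3=1: τ_3=4, arrival time A_3=11
draw d_4=0: τ_4=3, arrival time A_4=14
draw d_5=2: τ_5=5, arrival time A_5=19
draw d_6=1: τ_6=4, arrival time A_6=23
N_t over t=0..6: 0:0 1:0 2:0 3:1 4:1 5:1 6:1

1


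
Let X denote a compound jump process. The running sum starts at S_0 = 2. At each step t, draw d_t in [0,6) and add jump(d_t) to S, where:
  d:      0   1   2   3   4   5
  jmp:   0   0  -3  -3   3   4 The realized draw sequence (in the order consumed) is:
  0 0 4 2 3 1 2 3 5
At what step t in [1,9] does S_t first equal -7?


8

t=0: S=2, d=0, jump=0, S_1=2
t=1: S=2, d=0, jump=0, S_2=2
t=2: S=2, d=4, jump=3, S_3=5
t=3: S=5, d=2, jump=-3, S_4=2
t=4: S=2, d=3, jump=-3, S_5=-1
t=5: S=-1, d=1, jump=0, S_6=-1
t=6: S=-1, d=2, jump=-3, S_7=-4
t=7: S=-4, d=3, jump=-3, S_8=-7
t=8: S=-7, d=5, jump=4, S_9=-3


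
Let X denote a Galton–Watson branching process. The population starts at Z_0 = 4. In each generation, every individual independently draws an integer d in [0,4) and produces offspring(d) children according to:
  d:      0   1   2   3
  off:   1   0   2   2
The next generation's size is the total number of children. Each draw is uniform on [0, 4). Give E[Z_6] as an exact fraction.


15625/1024

Outcome values over d=0..3: [1, 0, 2, 2]
Σy = 5, Σy² = 9, M = 4
μ = 5/4 = 5/4,  σ² = 9/4 − (5/4)² = 11/16
E[Z_0] = 4
E[Z_1] = 5/4·E[Z_0] = 5
E[Z_2] = 5/4·E[Z_1] = 25/4
E[Z_3] = 5/4·E[Z_2] = 125/16
E[Z_4] = 5/4·E[Z_3] = 625/64
E[Z_5] = 5/4·E[Z_4] = 3125/256
E[Z_6] = 5/4·E[Z_5] = 15625/1024


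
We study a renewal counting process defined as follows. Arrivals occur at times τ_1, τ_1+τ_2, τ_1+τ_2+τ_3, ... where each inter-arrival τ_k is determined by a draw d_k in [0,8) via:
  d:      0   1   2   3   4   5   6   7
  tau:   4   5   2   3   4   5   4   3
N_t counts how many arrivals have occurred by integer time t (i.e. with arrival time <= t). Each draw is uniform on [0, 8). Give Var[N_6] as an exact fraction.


48335/262144

Inter-arrival values over d=0..7: [4, 5, 2, 3, 4, 5, 4, 3]
Each d has probability 1/8, so the pmf of τ is: f(2) = 1/8, f(3) = 1/4, f(4) = 3/8, f(5) = 1/4
Let p_n(j) = P(N_n = j), with p_0 = [1]. Condition on τ_1: p_n(0) = P(τ > n), and for j >= 1, p_n(j) = Σ_{k<=n} f(k)·p_{n−k}(j−1)
p_1 = [1]  (j = 0)
p_2 = [7/8, 1/8]  (j = 0..1)
p_3 = [5/8, 3/8]  (j = 0..1)
p_4 = [1/4, 47/64, 1/64]  (j = 0..2)
p_5 = [0, 59/64, 5/64]  (j = 0..2)
p_6 = [0, 49/64, 119/512, 1/512]  (j = 0..3)
E[N_6] = Σ j·p_6(j) = 633/512;  E[N_6²] = Σ j²·p_6(j) = 877/512
Var[N_6] = 877/512 − (633/512)² = 48335/262144


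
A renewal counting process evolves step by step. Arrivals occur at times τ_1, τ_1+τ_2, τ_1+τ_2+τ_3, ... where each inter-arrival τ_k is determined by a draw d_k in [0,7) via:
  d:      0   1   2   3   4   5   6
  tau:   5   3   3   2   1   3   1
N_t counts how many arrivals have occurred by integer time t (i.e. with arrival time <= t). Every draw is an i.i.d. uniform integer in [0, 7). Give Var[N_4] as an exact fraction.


3785708/5764801

Inter-arrival values over d=0..6: [5, 3, 3, 2, 1, 3, 1]
Each d has probability 1/7, so the pmf of τ is: f(1) = 2/7, f(2) = 1/7, f(3) = 3/7, f(5) = 1/7
Let p_n(j) = P(N_n = j), with p_0 = [1]. Condition on τ_1: p_n(0) = P(τ > n), and for j >= 1, p_n(j) = Σ_{k<=n} f(k)·p_{n−k}(j−1)
p_1 = [5/7, 2/7]  (j = 0..1)
p_2 = [4/7, 17/49, 4/49]  (j = 0..2)
p_3 = [1/7, 34/49, 48/343, 8/343]  (j = 0..3)
p_4 = [1/7, 3/7, 127/343, 124/2401, 16/2401]  (j = 0..4)
E[N_4] = Σ j·p_4(j) = 3243/2401;  E[N_4²] = Σ j²·p_4(j) = 851/343
Var[N_4] = 851/343 − (3243/2401)² = 3785708/5764801


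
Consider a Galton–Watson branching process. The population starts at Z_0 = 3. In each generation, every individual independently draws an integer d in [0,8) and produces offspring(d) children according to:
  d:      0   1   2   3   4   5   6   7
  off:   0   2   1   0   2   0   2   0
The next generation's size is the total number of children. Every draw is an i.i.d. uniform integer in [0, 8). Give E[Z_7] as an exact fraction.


2470629/2097152

Outcome values over d=0..7: [0, 2, 1, 0, 2, 0, 2, 0]
Σy = 7, Σy² = 13, M = 8
μ = 7/8 = 7/8,  σ² = 13/8 − (7/8)² = 55/64
E[Z_0] = 3
E[Z_1] = 7/8·E[Z_0] = 21/8
E[Z_2] = 7/8·E[Z_1] = 147/64
E[Z_3] = 7/8·E[Z_2] = 1029/512
E[Z_4] = 7/8·E[Z_3] = 7203/4096
E[Z_5] = 7/8·E[Z_4] = 50421/32768
E[Z_6] = 7/8·E[Z_5] = 352947/262144
E[Z_7] = 7/8·E[Z_6] = 2470629/2097152


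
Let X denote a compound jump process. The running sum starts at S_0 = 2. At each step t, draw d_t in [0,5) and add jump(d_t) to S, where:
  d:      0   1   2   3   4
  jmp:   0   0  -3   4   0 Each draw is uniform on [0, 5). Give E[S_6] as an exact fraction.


Outcome values over d=0..4: [0, 0, -3, 4, 0]
Σy = 1, Σy² = 25, M = 5
μ = 1/5 = 1/5,  σ² = 25/5 − (1/5)² = 124/25
E[S_6] = 2 + 6·(1/5) = 16/5

16/5


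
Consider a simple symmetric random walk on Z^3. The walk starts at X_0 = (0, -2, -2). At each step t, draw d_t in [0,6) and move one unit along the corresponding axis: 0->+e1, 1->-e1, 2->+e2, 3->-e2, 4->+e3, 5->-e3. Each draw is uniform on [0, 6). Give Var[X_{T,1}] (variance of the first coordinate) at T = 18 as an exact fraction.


Outcome values over d=0..5: [1, -1, 0, 0, 0, 0]
Σy = 0, Σy² = 2, M = 6
μ = 0/6 = 0,  σ² = 2/6 − (0)² = 1/3
Independent increments: Var[X_18] = 18·σ² = 18·(1/3) = 6

6


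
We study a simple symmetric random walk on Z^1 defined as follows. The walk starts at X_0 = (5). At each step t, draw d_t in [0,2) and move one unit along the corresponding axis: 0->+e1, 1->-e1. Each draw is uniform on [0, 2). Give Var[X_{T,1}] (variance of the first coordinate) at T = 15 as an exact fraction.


15

Outcome values over d=0..1: [1, -1]
Σy = 0, Σy² = 2, M = 2
μ = 0/2 = 0,  σ² = 2/2 − (0)² = 1
Independent increments: Var[X_15] = 15·σ² = 15·(1) = 15


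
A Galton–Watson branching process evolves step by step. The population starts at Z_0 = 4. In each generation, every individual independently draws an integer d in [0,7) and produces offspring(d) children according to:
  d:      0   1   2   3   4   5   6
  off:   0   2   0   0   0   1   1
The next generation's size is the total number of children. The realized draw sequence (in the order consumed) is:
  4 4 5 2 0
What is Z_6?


gen 0: Z_0=4, draws=[4, 4, 5, 2], offspring=[0, 0, 1, 0], Z_1=1
gen 1: Z_1=1, draws=[0], offspring=[0], Z_2=0
gen 2: Z_2=0, draws=[], offspring=[], Z_3=0
gen 3: Z_3=0, draws=[], offspring=[], Z_4=0
gen 4: Z_4=0, draws=[], offspring=[], Z_5=0
gen 5: Z_5=0, draws=[], offspring=[], Z_6=0

0


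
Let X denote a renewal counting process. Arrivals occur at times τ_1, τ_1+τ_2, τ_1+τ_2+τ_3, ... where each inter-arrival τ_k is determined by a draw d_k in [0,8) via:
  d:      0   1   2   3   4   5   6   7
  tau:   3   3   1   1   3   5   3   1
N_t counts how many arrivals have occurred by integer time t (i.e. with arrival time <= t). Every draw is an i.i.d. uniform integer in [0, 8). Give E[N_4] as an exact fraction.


Inter-arrival values over d=0..7: [3, 3, 1, 1, 3, 5, 3, 1]
Each d has probability 1/8, so the pmf of τ is: f(1) = 3/8, f(3) = 1/2, f(5) = 1/8
Renewal equation for m(n) = E[N_n]: condition on τ_1 = k (if k <= n, one arrival plus a fresh copy on the remaining n−k steps): m(n) = F(n) + Σ_{k<=n} f(k)·m(n−k), where F(n) = P(τ <= n) and m(0) = 0
m(1) = F(1) = 3/8
m(2) = F(2) + f(1)·m(1) = 3/8 + 3/8·3/8 = 33/64
m(3) = F(3) + f(1)·m(2) = 7/8 + 3/8·33/64 = 547/512
m(4) = F(4) + f(1)·m(3) + f(3)·m(1) = 7/8 + 3/8·547/512 + 1/2·3/8 = 5993/4096
E[N_4] = m(4) = 5993/4096

5993/4096


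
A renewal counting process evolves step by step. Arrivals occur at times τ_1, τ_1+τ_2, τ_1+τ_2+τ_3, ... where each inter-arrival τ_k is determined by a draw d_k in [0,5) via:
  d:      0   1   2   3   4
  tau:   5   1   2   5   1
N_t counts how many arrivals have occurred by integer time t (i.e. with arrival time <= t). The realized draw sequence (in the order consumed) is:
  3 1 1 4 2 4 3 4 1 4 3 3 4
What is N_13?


6

draw d_1=3: τ_1=5, arrival time A_1=5
draw d_2=1: τ_2=1, arrival time A_2=6
draw d_3=1: τ_3=1, arrival time A_3=7
draw d_4=4: τ_4=1, arrival time A_4=8
draw d_5=2: τ_5=2, arrival time A_5=10
draw d_6=4: τ_6=1, arrival time A_6=11
draw d_7=3: τ_7=5, arrival time A_7=16
draw d_8=4: τ_8=1, arrival time A_8=17
draw d_9=1: τ_9=1, arrival time A_9=18
draw d_10=4: τ_10=1, arrival time A_10=19
draw d_11=3: τ_11=5, arrival time A_11=24
draw d_12=3: τ_12=5, arrival time A_12=29
draw d_13=4: τ_13=1, arrival time A_13=30
N_t over t=0..13: 0:0 1:0 2:0 3:0 4:0 5:1 6:2 7:3 8:4 9:4 10:5 11:6 12:6 13:6


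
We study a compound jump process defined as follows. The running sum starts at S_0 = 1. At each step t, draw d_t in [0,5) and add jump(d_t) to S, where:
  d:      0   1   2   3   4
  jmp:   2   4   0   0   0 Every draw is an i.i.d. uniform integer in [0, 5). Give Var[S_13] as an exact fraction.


Outcome values over d=0..4: [2, 4, 0, 0, 0]
Σy = 6, Σy² = 20, M = 5
μ = 6/5 = 6/5,  σ² = 20/5 − (6/5)² = 64/25
Independent increments: Var[S_13] = 13·σ² = 13·(64/25) = 832/25

832/25


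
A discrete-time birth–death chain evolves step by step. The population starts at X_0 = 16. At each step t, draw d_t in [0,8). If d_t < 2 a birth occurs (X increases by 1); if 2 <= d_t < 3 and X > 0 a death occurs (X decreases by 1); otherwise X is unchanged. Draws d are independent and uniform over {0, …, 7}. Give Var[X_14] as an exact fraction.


161/32

X can drop by at most 1 per step and X_0 = 16 > T = 14, so X_t >= 16 − t >= 2 > 0 for every t <= 14: the floor at 0 (the 'and X > 0' condition) never binds. Hence X_14 = X_0 + Σ_{t<14} Y_t with i.i.d. increments Y_t = y(d_t) ∈ {+1, −1, 0}.
Outcome values over d=0..7: [1, 1, -1, 0, 0, 0, 0, 0]
Σy = 1, Σy² = 3, M = 8
μ = 1/8 = 1/8,  σ² = 3/8 − (1/8)² = 23/64
Independent increments: Var[X_14] = 14·σ² = 14·(23/64) = 161/32
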